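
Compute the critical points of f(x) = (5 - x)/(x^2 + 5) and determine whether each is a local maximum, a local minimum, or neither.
f'(x) = (-x^2 + 2*x*(x - 5) - 5)/(x^2 + 5)^2

Solve f'(x) = 0:
  f'(x) = (x^2 - 10*x - 5)/(x^2 + 5)^2; the denominator is positive wherever f is defined, so f'(x) = 0 ⇔ x^2 - 10*x - 5 = 0.
  x^2 - 10*x - 5 = 0 has no rational roots; quadratic formula: x = (10 ± √120)/2.
  ⇒ x = 5 - sqrt(30) ≈ -0.4772, 5 + sqrt(30) ≈ 10.4772

f''(x) = 2*(4*x^2*(5 - x) + (3*x - 5)*(x^2 + 5))/(x^2 + 5)^3
Second-derivative test at each critical point:
  f''(-0.4772) = -0.4008 < 0 → local maximum
  f''(10.4772) = 0.0008 > 0 → local minimum

Critical points: x = 5 - sqrt(30) ≈ -0.4772 (local maximum); x = 5 + sqrt(30) ≈ 10.4772 (local minimum)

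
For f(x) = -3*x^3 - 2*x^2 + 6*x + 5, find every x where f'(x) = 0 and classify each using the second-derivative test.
f'(x) = -9*x^2 - 4*x + 6

Solve f'(x) = 0:
  9*x^2 + 4*x - 6 = 0 has no rational roots; quadratic formula: x = (-4 ± √232)/18.
  ⇒ x = -sqrt(58)/9 - 2/9 ≈ -1.0684, -2/9 + sqrt(58)/9 ≈ 0.6240

f''(x) = -18*x - 4
Second-derivative test at each critical point:
  f''(-1.0684) = 15.2315 > 0 → local minimum
  f''(0.6240) = -15.2315 < 0 → local maximum

Critical points: x = -sqrt(58)/9 - 2/9 ≈ -1.0684 (local minimum); x = -2/9 + sqrt(58)/9 ≈ 0.6240 (local maximum)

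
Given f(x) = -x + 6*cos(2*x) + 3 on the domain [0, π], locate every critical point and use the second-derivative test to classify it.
f'(x) = -12*sin(2*x) - 1

Solve f'(x) = 0 on [0, π]:
  f'(x) = 0 ⇔ sin(2*x) = -1/12, i.e. 2*x = arcsin(-1/12) + 2nπ or 2*x = π − arcsin(-1/12) + 2nπ; keep the solutions lying in [0, π].
  ⇒ x = asin(1/12)/2 + pi/2 ≈ 1.6125, pi - asin(1/12)/2 ≈ 3.0999

f''(x) = -24*cos(2*x)
Second-derivative test at each critical point:
  f''(1.6125) = 23.9165 > 0 → local minimum
  f''(3.0999) = -23.9165 < 0 → local maximum

Critical points: x = asin(1/12)/2 + pi/2 ≈ 1.6125 (local minimum); x = pi - asin(1/12)/2 ≈ 3.0999 (local maximum)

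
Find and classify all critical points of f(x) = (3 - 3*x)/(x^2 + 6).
f'(x) = 3*(-x^2 + 2*x*(x - 1) - 6)/(x^2 + 6)^2

Solve f'(x) = 0:
  f'(x) = 3*(x^2 - 2*x - 6)/(x^2 + 6)^2; the denominator is positive wherever f is defined, so f'(x) = 0 ⇔ 3*x^2 - 6*x - 18 = 0.
  Factor: 3*x^2 - 6*x - 18 = 3*(x^2 - 2*x - 6); x^2 - 2*x - 6 = 0 has no rational roots; quadratic formula: x = (2 ± √28)/2.
  ⇒ x = 1 - sqrt(7) ≈ -1.6458, 1 + sqrt(7) ≈ 3.6458

f''(x) = 6*(4*x^2*(1 - x) + (3*x - 1)*(x^2 + 6))/(x^2 + 6)^3
Second-derivative test at each critical point:
  f''(-1.6458) = -0.2093 < 0 → local maximum
  f''(3.6458) = 0.0427 > 0 → local minimum

Critical points: x = 1 - sqrt(7) ≈ -1.6458 (local maximum); x = 1 + sqrt(7) ≈ 3.6458 (local minimum)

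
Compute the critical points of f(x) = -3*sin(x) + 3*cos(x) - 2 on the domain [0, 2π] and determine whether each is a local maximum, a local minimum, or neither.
f'(x) = -3*sqrt(2)*sin(x + pi/4)

Solve f'(x) = 0 on [0, 2π]:
  f'(x) = 0 ⇔ -3*cos(x) = 3*sin(x) ⇔ tan(x) = -1, i.e. x = arctan(-1) + nπ; keep the solutions lying in [0, 2π].
  ⇒ x = 3*pi/4 ≈ 2.3562, 7*pi/4 ≈ 5.4978

f''(x) = -3*sqrt(2)*cos(x + pi/4)
Second-derivative test at each critical point:
  f''(2.3562) = 4.2426 > 0 → local minimum
  f''(5.4978) = -4.2426 < 0 → local maximum

Critical points: x = 3*pi/4 ≈ 2.3562 (local minimum); x = 7*pi/4 ≈ 5.4978 (local maximum)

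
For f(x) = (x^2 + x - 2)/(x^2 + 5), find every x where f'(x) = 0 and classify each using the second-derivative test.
f'(x) = (-x^2 + 14*x + 5)/(x^4 + 10*x^2 + 25)

Solve f'(x) = 0:
  f'(x) = -(x^2 - 14*x - 5)/(x^2 + 5)^2; the denominator is positive wherever f is defined, so f'(x) = 0 ⇔ -x^2 + 14*x + 5 = 0.
  x^2 - 14*x - 5 = 0 has no rational roots; quadratic formula: x = (14 ± √216)/2.
  ⇒ x = 7 - 3*sqrt(6) ≈ -0.3485, 7 + 3*sqrt(6) ≈ 14.3485

f''(x) = 2*(x^3 - 21*x^2 - 15*x + 35)/(x^6 + 15*x^4 + 75*x^2 + 125)
Second-derivative test at each critical point:
  f''(-0.3485) = 0.5603 > 0 → local minimum
  f''(14.3485) = -3.305e-04 < 0 → local maximum

Critical points: x = 7 - 3*sqrt(6) ≈ -0.3485 (local minimum); x = 7 + 3*sqrt(6) ≈ 14.3485 (local maximum)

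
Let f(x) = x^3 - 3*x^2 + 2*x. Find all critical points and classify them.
f'(x) = 3*x^2 - 6*x + 2

Solve f'(x) = 0:
  3*x^2 - 6*x + 2 = 0 has no rational roots; quadratic formula: x = (6 ± √12)/6.
  ⇒ x = 1 - sqrt(3)/3 ≈ 0.4226, sqrt(3)/3 + 1 ≈ 1.5774

f''(x) = 6*x - 6
Second-derivative test at each critical point:
  f''(0.4226) = -3.4641 < 0 → local maximum
  f''(1.5774) = 3.4641 > 0 → local minimum

Critical points: x = 1 - sqrt(3)/3 ≈ 0.4226 (local maximum); x = sqrt(3)/3 + 1 ≈ 1.5774 (local minimum)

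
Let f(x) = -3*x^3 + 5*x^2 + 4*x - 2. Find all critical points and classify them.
f'(x) = -9*x^2 + 10*x + 4

Solve f'(x) = 0:
  9*x^2 - 10*x - 4 = 0 has no rational roots; quadratic formula: x = (10 ± √244)/18.
  ⇒ x = 5/9 - sqrt(61)/9 ≈ -0.3122, 5/9 + sqrt(61)/9 ≈ 1.4234

f''(x) = 10 - 18*x
Second-derivative test at each critical point:
  f''(-0.3122) = 15.6205 > 0 → local minimum
  f''(1.4234) = -15.6205 < 0 → local maximum

Critical points: x = 5/9 - sqrt(61)/9 ≈ -0.3122 (local minimum); x = 5/9 + sqrt(61)/9 ≈ 1.4234 (local maximum)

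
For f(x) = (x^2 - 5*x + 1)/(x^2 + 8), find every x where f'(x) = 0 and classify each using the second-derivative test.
f'(x) = (5*x^2 + 14*x - 40)/(x^4 + 16*x^2 + 64)

Solve f'(x) = 0:
  f'(x) = (5*x^2 + 14*x - 40)/(x^2 + 8)^2; the denominator is positive wherever f is defined, so f'(x) = 0 ⇔ 5*x^2 + 14*x - 40 = 0.
  5*x^2 + 14*x - 40 = 0 has no rational roots; quadratic formula: x = (-14 ± √996)/10.
  ⇒ x = -sqrt(249)/5 - 7/5 ≈ -4.5559, -7/5 + sqrt(249)/5 ≈ 1.7559

f''(x) = 2*(-5*x^3 - 21*x^2 + 120*x + 56)/(x^6 + 24*x^4 + 192*x^2 + 512)
Second-derivative test at each critical point:
  f''(-4.5559) = -0.0382 < 0 → local maximum
  f''(1.7559) = 0.2569 > 0 → local minimum

Critical points: x = -sqrt(249)/5 - 7/5 ≈ -4.5559 (local maximum); x = -7/5 + sqrt(249)/5 ≈ 1.7559 (local minimum)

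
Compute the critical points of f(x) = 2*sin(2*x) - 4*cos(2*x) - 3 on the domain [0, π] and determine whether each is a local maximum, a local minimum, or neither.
f'(x) = 8*sin(2*x) + 4*cos(2*x)

Solve f'(x) = 0 on [0, π]:
  f'(x) = 0 ⇔ 2*cos(2*x) = -4*sin(2*x) ⇔ tan(2*x) = -1/2, i.e. 2*x = arctan(-1/2) + nπ; keep the solutions lying in [0, π].
  ⇒ x = -atan(1/2)/2 + pi/2 ≈ 1.3390, pi - atan(1/2)/2 ≈ 2.9098

f''(x) = -8*sin(2*x) + 16*cos(2*x)
Second-derivative test at each critical point:
  f''(1.3390) = -17.8885 < 0 → local maximum
  f''(2.9098) = 17.8885 > 0 → local minimum

Critical points: x = -atan(1/2)/2 + pi/2 ≈ 1.3390 (local maximum); x = pi - atan(1/2)/2 ≈ 2.9098 (local minimum)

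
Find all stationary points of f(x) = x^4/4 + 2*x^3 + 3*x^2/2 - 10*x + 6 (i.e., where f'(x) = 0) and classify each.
f'(x) = x^3 + 6*x^2 + 3*x - 10

Solve f'(x) = 0:
  Factor: x^3 + 6*x^2 + 3*x - 10 = (x - 1)*(x + 2)*(x + 5) = 0.
  ⇒ x = -5, -2, 1

f''(x) = 3*x^2 + 12*x + 3
Second-derivative test at each critical point:
  f''(-5) = 18 > 0 → local minimum
  f''(-2) = -9 < 0 → local maximum
  f''(1) = 18 > 0 → local minimum

Critical points: x = -5 (local minimum); x = -2 (local maximum); x = 1 (local minimum)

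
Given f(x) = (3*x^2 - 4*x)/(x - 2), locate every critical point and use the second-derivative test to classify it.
f'(x) = (3*x^2 - 12*x + 8)/(x^2 - 4*x + 4)

Solve f'(x) = 0:
  f'(x) = (3*x^2 - 12*x + 8)/(x - 2)^2; the denominator is positive wherever f is defined, so f'(x) = 0 ⇔ 3*x^2 - 12*x + 8 = 0.
  3*x^2 - 12*x + 8 = 0 has no rational roots; quadratic formula: x = (12 ± √48)/6.
  ⇒ x = 2 - 2*sqrt(3)/3 ≈ 0.8453, 2*sqrt(3)/3 + 2 ≈ 3.1547

f''(x) = 8/(x^3 - 6*x^2 + 12*x - 8)
Second-derivative test at each critical point:
  f''(0.8453) = -5.1962 < 0 → local maximum
  f''(3.1547) = 5.1962 > 0 → local minimum

Critical points: x = 2 - 2*sqrt(3)/3 ≈ 0.8453 (local maximum); x = 2*sqrt(3)/3 + 2 ≈ 3.1547 (local minimum)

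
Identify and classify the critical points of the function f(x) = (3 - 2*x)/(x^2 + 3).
f'(x) = 2*(x^2 - 3*x - 3)/(x^4 + 6*x^2 + 9)

Solve f'(x) = 0:
  f'(x) = 2*(x^2 - 3*x - 3)/(x^2 + 3)^2; the denominator is positive wherever f is defined, so f'(x) = 0 ⇔ 2*x^2 - 6*x - 6 = 0.
  Factor: 2*x^2 - 6*x - 6 = 2*(x^2 - 3*x - 3); x^2 - 3*x - 3 = 0 has no rational roots; quadratic formula: x = (3 ± √21)/2.
  ⇒ x = 3/2 - sqrt(21)/2 ≈ -0.7913, 3/2 + sqrt(21)/2 ≈ 3.7913

f''(x) = 2*(4*x^2*(3 - 2*x) + 3*(2*x - 1)*(x^2 + 3))/(x^2 + 3)^3
Second-derivative test at each critical point:
  f''(-0.7913) = -0.6970 < 0 → local maximum
  f''(3.7913) = 0.0304 > 0 → local minimum

Critical points: x = 3/2 - sqrt(21)/2 ≈ -0.7913 (local maximum); x = 3/2 + sqrt(21)/2 ≈ 3.7913 (local minimum)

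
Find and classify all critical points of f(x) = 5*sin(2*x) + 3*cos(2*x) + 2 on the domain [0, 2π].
f'(x) = -6*sin(2*x) + 10*cos(2*x)

Solve f'(x) = 0 on [0, 2π]:
  f'(x) = 0 ⇔ 5*cos(2*x) = 3*sin(2*x) ⇔ tan(2*x) = 5/3, i.e. 2*x = arctan(5/3) + nπ; keep the solutions lying in [0, 2π].
  ⇒ x = atan(5/3)/2 ≈ 0.5152, atan(5/3)/2 + pi/2 ≈ 2.0860, atan(5/3)/2 + pi ≈ 3.6568, atan(5/3)/2 + 3*pi/2 ≈ 5.2276

f''(x) = -20*sin(2*x) - 12*cos(2*x)
Second-derivative test at each critical point:
  f''(0.5152) = -23.3238 < 0 → local maximum
  f''(2.0860) = 23.3238 > 0 → local minimum
  f''(3.6568) = -23.3238 < 0 → local maximum
  f''(5.2276) = 23.3238 > 0 → local minimum

Critical points: x = atan(5/3)/2 ≈ 0.5152 (local maximum); x = atan(5/3)/2 + pi/2 ≈ 2.0860 (local minimum); x = atan(5/3)/2 + pi ≈ 3.6568 (local maximum); x = atan(5/3)/2 + 3*pi/2 ≈ 5.2276 (local minimum)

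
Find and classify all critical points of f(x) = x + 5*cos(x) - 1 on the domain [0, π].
f'(x) = 1 - 5*sin(x)

Solve f'(x) = 0 on [0, π]:
  f'(x) = 0 ⇔ sin(x) = 1/5, i.e. x = arcsin(1/5) + 2nπ or x = π − arcsin(1/5) + 2nπ; keep the solutions lying in [0, π].
  ⇒ x = asin(1/5) ≈ 0.2014, pi - asin(1/5) ≈ 2.9402

f''(x) = -5*cos(x)
Second-derivative test at each critical point:
  f''(0.2014) = -4.8990 < 0 → local maximum
  f''(2.9402) = 4.8990 > 0 → local minimum

Critical points: x = asin(1/5) ≈ 0.2014 (local maximum); x = pi - asin(1/5) ≈ 2.9402 (local minimum)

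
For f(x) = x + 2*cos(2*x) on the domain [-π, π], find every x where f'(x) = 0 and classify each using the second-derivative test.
f'(x) = 1 - 4*sin(2*x)

Solve f'(x) = 0 on [-π, π]:
  f'(x) = 0 ⇔ sin(2*x) = 1/4, i.e. 2*x = arcsin(1/4) + 2nπ or 2*x = π − arcsin(1/4) + 2nπ; keep the solutions lying in [-π, π].
  ⇒ x = -pi + asin(1/4)/2 ≈ -3.0153, -pi/2 - asin(1/4)/2 ≈ -1.6971, asin(1/4)/2 ≈ 0.1263, -asin(1/4)/2 + pi/2 ≈ 1.4445

f''(x) = -8*cos(2*x)
Second-derivative test at each critical point:
  f''(-3.0153) = -7.7460 < 0 → local maximum
  f''(-1.6971) = 7.7460 > 0 → local minimum
  f''(0.1263) = -7.7460 < 0 → local maximum
  f''(1.4445) = 7.7460 > 0 → local minimum

Critical points: x = -pi + asin(1/4)/2 ≈ -3.0153 (local maximum); x = -pi/2 - asin(1/4)/2 ≈ -1.6971 (local minimum); x = asin(1/4)/2 ≈ 0.1263 (local maximum); x = -asin(1/4)/2 + pi/2 ≈ 1.4445 (local minimum)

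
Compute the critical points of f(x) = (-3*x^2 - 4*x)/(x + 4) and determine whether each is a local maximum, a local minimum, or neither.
f'(x) = (-3*x^2 - 24*x - 16)/(x^2 + 8*x + 16)

Solve f'(x) = 0:
  f'(x) = -(3*x^2 + 24*x + 16)/(x + 4)^2; the denominator is positive wherever f is defined, so f'(x) = 0 ⇔ -3*x^2 - 24*x - 16 = 0.
  3*x^2 + 24*x + 16 = 0 has no rational roots; quadratic formula: x = (-24 ± √384)/6.
  ⇒ x = -4 - 4*sqrt(6)/3 ≈ -7.2660, -4 + 4*sqrt(6)/3 ≈ -0.7340

f''(x) = -64/(x^3 + 12*x^2 + 48*x + 64)
Second-derivative test at each critical point:
  f''(-7.2660) = 1.8371 > 0 → local minimum
  f''(-0.7340) = -1.8371 < 0 → local maximum

Critical points: x = -4 - 4*sqrt(6)/3 ≈ -7.2660 (local minimum); x = -4 + 4*sqrt(6)/3 ≈ -0.7340 (local maximum)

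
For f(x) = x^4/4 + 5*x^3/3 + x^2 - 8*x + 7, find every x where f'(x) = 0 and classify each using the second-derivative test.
f'(x) = x^3 + 5*x^2 + 2*x - 8

Solve f'(x) = 0:
  Factor: x^3 + 5*x^2 + 2*x - 8 = (x - 1)*(x + 2)*(x + 4) = 0.
  ⇒ x = -4, -2, 1

f''(x) = 3*x^2 + 10*x + 2
Second-derivative test at each critical point:
  f''(-4) = 10 > 0 → local minimum
  f''(-2) = -6 < 0 → local maximum
  f''(1) = 15 > 0 → local minimum

Critical points: x = -4 (local minimum); x = -2 (local maximum); x = 1 (local minimum)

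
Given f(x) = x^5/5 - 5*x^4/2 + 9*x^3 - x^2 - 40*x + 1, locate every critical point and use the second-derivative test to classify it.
f'(x) = x^4 - 10*x^3 + 27*x^2 - 2*x - 40

Solve f'(x) = 0:
  Factor: x^4 - 10*x^3 + 27*x^2 - 2*x - 40 = (x - 5)*(x - 4)*(x - 2)*(x + 1) = 0.
  ⇒ x = -1, 2, 4, 5

f''(x) = 4*x^3 - 30*x^2 + 54*x - 2
Second-derivative test at each critical point:
  f''(-1) = -90 < 0 → local maximum
  f''(2) = 18 > 0 → local minimum
  f''(4) = -10 < 0 → local maximum
  f''(5) = 18 > 0 → local minimum

Critical points: x = -1 (local maximum); x = 2 (local minimum); x = 4 (local maximum); x = 5 (local minimum)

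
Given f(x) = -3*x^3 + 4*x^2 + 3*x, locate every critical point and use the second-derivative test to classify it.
f'(x) = -9*x^2 + 8*x + 3

Solve f'(x) = 0:
  9*x^2 - 8*x - 3 = 0 has no rational roots; quadratic formula: x = (8 ± √172)/18.
  ⇒ x = 4/9 - sqrt(43)/9 ≈ -0.2842, 4/9 + sqrt(43)/9 ≈ 1.1730

f''(x) = 8 - 18*x
Second-derivative test at each critical point:
  f''(-0.2842) = 13.1149 > 0 → local minimum
  f''(1.1730) = -13.1149 < 0 → local maximum

Critical points: x = 4/9 - sqrt(43)/9 ≈ -0.2842 (local minimum); x = 4/9 + sqrt(43)/9 ≈ 1.1730 (local maximum)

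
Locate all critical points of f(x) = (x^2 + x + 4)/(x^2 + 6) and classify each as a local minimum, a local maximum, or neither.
f'(x) = (-x^2 + 4*x + 6)/(x^4 + 12*x^2 + 36)

Solve f'(x) = 0:
  f'(x) = -(x^2 - 4*x - 6)/(x^2 + 6)^2; the denominator is positive wherever f is defined, so f'(x) = 0 ⇔ -x^2 + 4*x + 6 = 0.
  x^2 - 4*x - 6 = 0 has no rational roots; quadratic formula: x = (4 ± √40)/2.
  ⇒ x = 2 - sqrt(10) ≈ -1.1623, 2 + sqrt(10) ≈ 5.1623

f''(x) = 2*(x^3 - 6*x^2 - 18*x + 12)/(x^6 + 18*x^4 + 108*x^2 + 216)
Second-derivative test at each critical point:
  f''(-1.1623) = 0.1170 > 0 → local minimum
  f''(5.1623) = -0.0059 < 0 → local maximum

Critical points: x = 2 - sqrt(10) ≈ -1.1623 (local minimum); x = 2 + sqrt(10) ≈ 5.1623 (local maximum)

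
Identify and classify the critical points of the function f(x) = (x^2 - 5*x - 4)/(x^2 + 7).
f'(x) = (5*x^2 + 22*x - 35)/(x^4 + 14*x^2 + 49)

Solve f'(x) = 0:
  f'(x) = (5*x^2 + 22*x - 35)/(x^2 + 7)^2; the denominator is positive wherever f is defined, so f'(x) = 0 ⇔ 5*x^2 + 22*x - 35 = 0.
  5*x^2 + 22*x - 35 = 0 has no rational roots; quadratic formula: x = (-22 ± √1184)/10.
  ⇒ x = -2*sqrt(74)/5 - 11/5 ≈ -5.6409, -11/5 + 2*sqrt(74)/5 ≈ 1.2409

f''(x) = 2*(-5*x^3 - 33*x^2 + 105*x + 77)/(x^6 + 21*x^4 + 147*x^2 + 343)
Second-derivative test at each critical point:
  f''(-5.6409) = -0.0228 < 0 → local maximum
  f''(1.2409) = 0.4718 > 0 → local minimum

Critical points: x = -2*sqrt(74)/5 - 11/5 ≈ -5.6409 (local maximum); x = -11/5 + 2*sqrt(74)/5 ≈ 1.2409 (local minimum)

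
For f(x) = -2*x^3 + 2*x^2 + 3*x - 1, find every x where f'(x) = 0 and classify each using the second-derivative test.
f'(x) = -6*x^2 + 4*x + 3

Solve f'(x) = 0:
  6*x^2 - 4*x - 3 = 0 has no rational roots; quadratic formula: x = (4 ± √88)/12.
  ⇒ x = 1/3 - sqrt(22)/6 ≈ -0.4484, 1/3 + sqrt(22)/6 ≈ 1.1151

f''(x) = 4 - 12*x
Second-derivative test at each critical point:
  f''(-0.4484) = 9.3808 > 0 → local minimum
  f''(1.1151) = -9.3808 < 0 → local maximum

Critical points: x = 1/3 - sqrt(22)/6 ≈ -0.4484 (local minimum); x = 1/3 + sqrt(22)/6 ≈ 1.1151 (local maximum)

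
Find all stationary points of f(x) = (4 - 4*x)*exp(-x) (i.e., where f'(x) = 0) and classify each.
f'(x) = 4*(x - 2)*exp(-x)

Solve f'(x) = 0:
  f'(x) = (4*x - 8)·exp(-x) and exp(-x) > 0 for every x, so f'(x) = 0 ⇔ 4*x - 8 = 0.
  Factor: 4*x - 8 = 4*(x - 2) = 0.
  ⇒ x = 2

f''(x) = 4*(3 - x)*exp(-x)
Second-derivative test at each critical point:
  f''(2) = 0.5413 > 0 → local minimum

Critical points: x = 2 (local minimum)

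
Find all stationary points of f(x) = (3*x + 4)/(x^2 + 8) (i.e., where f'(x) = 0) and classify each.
f'(x) = (-3*x^2 - 8*x + 24)/(x^4 + 16*x^2 + 64)

Solve f'(x) = 0:
  f'(x) = -(3*x^2 + 8*x - 24)/(x^2 + 8)^2; the denominator is positive wherever f is defined, so f'(x) = 0 ⇔ -3*x^2 - 8*x + 24 = 0.
  3*x^2 + 8*x - 24 = 0 has no rational roots; quadratic formula: x = (-8 ± √352)/6.
  ⇒ x = -2*sqrt(22)/3 - 4/3 ≈ -4.4603, -4/3 + 2*sqrt(22)/3 ≈ 1.7936

f''(x) = 2*(4*x^2*(3*x + 4) - (9*x + 4)*(x^2 + 8))/(x^2 + 8)^3
Second-derivative test at each critical point:
  f''(-4.4603) = 0.0241 > 0 → local minimum
  f''(1.7936) = -0.1491 < 0 → local maximum

Critical points: x = -2*sqrt(22)/3 - 4/3 ≈ -4.4603 (local minimum); x = -4/3 + 2*sqrt(22)/3 ≈ 1.7936 (local maximum)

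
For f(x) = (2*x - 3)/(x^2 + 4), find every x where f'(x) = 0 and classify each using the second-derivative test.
f'(x) = 2*(-x^2 + 3*x + 4)/(x^4 + 8*x^2 + 16)

Solve f'(x) = 0:
  f'(x) = -2*(x - 4)*(x + 1)/(x^2 + 4)^2; the denominator is positive wherever f is defined, so f'(x) = 0 ⇔ -2*x^2 + 6*x + 8 = 0.
  Factor: -2*x^2 + 6*x + 8 = -2*(x - 4)*(x + 1) = 0.
  ⇒ x = -1, 4

f''(x) = 2*(4*x^2*(2*x - 3) + 3*(1 - 2*x)*(x^2 + 4))/(x^2 + 4)^3
Second-derivative test at each critical point:
  f''(-1) = 2/5 > 0 → local minimum
  f''(4) = -1/40 < 0 → local maximum

Critical points: x = -1 (local minimum); x = 4 (local maximum)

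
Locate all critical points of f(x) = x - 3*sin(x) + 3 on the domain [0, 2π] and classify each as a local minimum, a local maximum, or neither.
f'(x) = 1 - 3*cos(x)

Solve f'(x) = 0 on [0, 2π]:
  f'(x) = 0 ⇔ cos(x) = 1/3, i.e. x = ±arccos(1/3) + 2nπ; keep the solutions lying in [0, 2π].
  ⇒ x = acos(1/3) ≈ 1.2310, -acos(1/3) + 2*pi ≈ 5.0522

f''(x) = 3*sin(x)
Second-derivative test at each critical point:
  f''(1.2310) = 2.8284 > 0 → local minimum
  f''(5.0522) = -2.8284 < 0 → local maximum

Critical points: x = acos(1/3) ≈ 1.2310 (local minimum); x = -acos(1/3) + 2*pi ≈ 5.0522 (local maximum)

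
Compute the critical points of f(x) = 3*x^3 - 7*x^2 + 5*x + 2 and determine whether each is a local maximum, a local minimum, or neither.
f'(x) = 9*x^2 - 14*x + 5

Solve f'(x) = 0:
  Factor: 9*x^2 - 14*x + 5 = (x - 1)*(9*x - 5) = 0.
  ⇒ x = 5/9, 1

f''(x) = 18*x - 14
Second-derivative test at each critical point:
  f''(5/9) = -4 < 0 → local maximum
  f''(1) = 4 > 0 → local minimum

Critical points: x = 5/9 (local maximum); x = 1 (local minimum)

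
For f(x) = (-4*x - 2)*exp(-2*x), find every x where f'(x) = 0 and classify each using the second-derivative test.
f'(x) = 8*x*exp(-2*x)

Solve f'(x) = 0:
  f'(x) = (8*x)·exp(-2*x) and exp(-2*x) > 0 for every x, so f'(x) = 0 ⇔ 8*x = 0.
  8*x = 0.
  ⇒ x = 0

f''(x) = 8*(1 - 2*x)*exp(-2*x)
Second-derivative test at each critical point:
  f''(0) = 8 > 0 → local minimum

Critical points: x = 0 (local minimum)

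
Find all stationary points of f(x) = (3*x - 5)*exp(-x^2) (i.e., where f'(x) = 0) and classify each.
f'(x) = (-2*x*(3*x - 5) + 3)*exp(-x^2)

Solve f'(x) = 0:
  f'(x) = (-6*x^2 + 10*x + 3)·exp(-x^2) and exp(-x^2) > 0 for every x, so f'(x) = 0 ⇔ -6*x^2 + 10*x + 3 = 0.
  6*x^2 - 10*x - 3 = 0 has no rational roots; quadratic formula: x = (10 ± √172)/12.
  ⇒ x = 5/6 - sqrt(43)/6 ≈ -0.2596, 5/6 + sqrt(43)/6 ≈ 1.9262

f''(x) = 2*(2*x^2*(3*x - 5) - 9*x + 5)*exp(-x^2)
Second-derivative test at each critical point:
  f''(-0.2596) = 12.2603 > 0 → local minimum
  f''(1.9262) = -0.3209 < 0 → local maximum

Critical points: x = 5/6 - sqrt(43)/6 ≈ -0.2596 (local minimum); x = 5/6 + sqrt(43)/6 ≈ 1.9262 (local maximum)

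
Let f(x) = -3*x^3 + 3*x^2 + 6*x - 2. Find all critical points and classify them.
f'(x) = -9*x^2 + 6*x + 6

Solve f'(x) = 0:
  Factor: -9*x^2 + 6*x + 6 = -3*(3*x^2 - 2*x - 2); 3*x^2 - 2*x - 2 = 0 has no rational roots; quadratic formula: x = (2 ± √28)/6.
  ⇒ x = 1/3 - sqrt(7)/3 ≈ -0.5486, 1/3 + sqrt(7)/3 ≈ 1.2153

f''(x) = 6 - 18*x
Second-derivative test at each critical point:
  f''(-0.5486) = 15.8745 > 0 → local minimum
  f''(1.2153) = -15.8745 < 0 → local maximum

Critical points: x = 1/3 - sqrt(7)/3 ≈ -0.5486 (local minimum); x = 1/3 + sqrt(7)/3 ≈ 1.2153 (local maximum)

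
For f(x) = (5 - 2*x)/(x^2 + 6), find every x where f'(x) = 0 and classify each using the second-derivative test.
f'(x) = 2*(x^2 - 5*x - 6)/(x^4 + 12*x^2 + 36)

Solve f'(x) = 0:
  f'(x) = 2*(x - 6)*(x + 1)/(x^2 + 6)^2; the denominator is positive wherever f is defined, so f'(x) = 0 ⇔ 2*x^2 - 10*x - 12 = 0.
  Factor: 2*x^2 - 10*x - 12 = 2*(x - 6)*(x + 1) = 0.
  ⇒ x = -1, 6

f''(x) = 2*(4*x^2*(5 - 2*x) + (6*x - 5)*(x^2 + 6))/(x^2 + 6)^3
Second-derivative test at each critical point:
  f''(-1) = -2/7 < 0 → local maximum
  f''(6) = 1/126 > 0 → local minimum

Critical points: x = -1 (local maximum); x = 6 (local minimum)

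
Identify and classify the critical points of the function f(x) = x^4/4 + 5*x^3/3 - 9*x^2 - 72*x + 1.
f'(x) = x^3 + 5*x^2 - 18*x - 72

Solve f'(x) = 0:
  Factor: x^3 + 5*x^2 - 18*x - 72 = (x - 4)*(x + 3)*(x + 6) = 0.
  ⇒ x = -6, -3, 4

f''(x) = 3*x^2 + 10*x - 18
Second-derivative test at each critical point:
  f''(-6) = 30 > 0 → local minimum
  f''(-3) = -21 < 0 → local maximum
  f''(4) = 70 > 0 → local minimum

Critical points: x = -6 (local minimum); x = -3 (local maximum); x = 4 (local minimum)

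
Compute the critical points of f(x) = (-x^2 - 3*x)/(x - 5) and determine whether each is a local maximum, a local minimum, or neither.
f'(x) = (-x^2 + 10*x + 15)/(x^2 - 10*x + 25)

Solve f'(x) = 0:
  f'(x) = -(x^2 - 10*x - 15)/(x - 5)^2; the denominator is positive wherever f is defined, so f'(x) = 0 ⇔ -x^2 + 10*x + 15 = 0.
  x^2 - 10*x - 15 = 0 has no rational roots; quadratic formula: x = (10 ± √160)/2.
  ⇒ x = 5 - 2*sqrt(10) ≈ -1.3246, 5 + 2*sqrt(10) ≈ 11.3246

f''(x) = -80/(x^3 - 15*x^2 + 75*x - 125)
Second-derivative test at each critical point:
  f''(-1.3246) = 0.3162 > 0 → local minimum
  f''(11.3246) = -0.3162 < 0 → local maximum

Critical points: x = 5 - 2*sqrt(10) ≈ -1.3246 (local minimum); x = 5 + 2*sqrt(10) ≈ 11.3246 (local maximum)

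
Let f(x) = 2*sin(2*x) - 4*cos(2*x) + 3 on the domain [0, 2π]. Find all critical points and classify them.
f'(x) = 8*sin(2*x) + 4*cos(2*x)

Solve f'(x) = 0 on [0, 2π]:
  f'(x) = 0 ⇔ 2*cos(2*x) = -4*sin(2*x) ⇔ tan(2*x) = -1/2, i.e. 2*x = arctan(-1/2) + nπ; keep the solutions lying in [0, 2π].
  ⇒ x = -atan(1/2)/2 + pi/2 ≈ 1.3390, pi - atan(1/2)/2 ≈ 2.9098, -atan(1/2)/2 + 3*pi/2 ≈ 4.4806, -atan(1/2)/2 + 2*pi ≈ 6.0514

f''(x) = -8*sin(2*x) + 16*cos(2*x)
Second-derivative test at each critical point:
  f''(1.3390) = -17.8885 < 0 → local maximum
  f''(2.9098) = 17.8885 > 0 → local minimum
  f''(4.4806) = -17.8885 < 0 → local maximum
  f''(6.0514) = 17.8885 > 0 → local minimum

Critical points: x = -atan(1/2)/2 + pi/2 ≈ 1.3390 (local maximum); x = pi - atan(1/2)/2 ≈ 2.9098 (local minimum); x = -atan(1/2)/2 + 3*pi/2 ≈ 4.4806 (local maximum); x = -atan(1/2)/2 + 2*pi ≈ 6.0514 (local minimum)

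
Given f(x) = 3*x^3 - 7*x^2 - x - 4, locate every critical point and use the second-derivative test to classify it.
f'(x) = 9*x^2 - 14*x - 1

Solve f'(x) = 0:
  9*x^2 - 14*x - 1 = 0 has no rational roots; quadratic formula: x = (14 ± √232)/18.
  ⇒ x = 7/9 - sqrt(58)/9 ≈ -0.0684, 7/9 + sqrt(58)/9 ≈ 1.6240

f''(x) = 18*x - 14
Second-derivative test at each critical point:
  f''(-0.0684) = -15.2315 < 0 → local maximum
  f''(1.6240) = 15.2315 > 0 → local minimum

Critical points: x = 7/9 - sqrt(58)/9 ≈ -0.0684 (local maximum); x = 7/9 + sqrt(58)/9 ≈ 1.6240 (local minimum)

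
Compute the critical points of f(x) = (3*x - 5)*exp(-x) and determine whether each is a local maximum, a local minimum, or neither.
f'(x) = (8 - 3*x)*exp(-x)

Solve f'(x) = 0:
  f'(x) = (8 - 3*x)·exp(-x) and exp(-x) > 0 for every x, so f'(x) = 0 ⇔ 8 - 3*x = 0.
  8 - 3*x = 0.
  ⇒ x = 8/3

f''(x) = (3*x - 11)*exp(-x)
Second-derivative test at each critical point:
  f''(8/3) = -0.2085 < 0 → local maximum

Critical points: x = 8/3 (local maximum)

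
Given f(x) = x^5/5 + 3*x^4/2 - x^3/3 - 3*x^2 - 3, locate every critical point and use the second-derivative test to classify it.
f'(x) = x*(x^3 + 6*x^2 - x - 6)

Solve f'(x) = 0:
  Factor: x^4 + 6*x^3 - x^2 - 6*x = x*(x - 1)*(x + 1)*(x + 6) = 0.
  ⇒ x = -6, -1, 0, 1

f''(x) = 4*x^3 + 18*x^2 - 2*x - 6
Second-derivative test at each critical point:
  f''(-6) = -210 < 0 → local maximum
  f''(-1) = 10 > 0 → local minimum
  f''(0) = -6 < 0 → local maximum
  f''(1) = 14 > 0 → local minimum

Critical points: x = -6 (local maximum); x = -1 (local minimum); x = 0 (local maximum); x = 1 (local minimum)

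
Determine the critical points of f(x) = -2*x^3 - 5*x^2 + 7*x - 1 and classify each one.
f'(x) = -6*x^2 - 10*x + 7

Solve f'(x) = 0:
  6*x^2 + 10*x - 7 = 0 has no rational roots; quadratic formula: x = (-10 ± √268)/12.
  ⇒ x = -sqrt(67)/6 - 5/6 ≈ -2.1976, -5/6 + sqrt(67)/6 ≈ 0.5309

f''(x) = -12*x - 10
Second-derivative test at each critical point:
  f''(-2.1976) = 16.3707 > 0 → local minimum
  f''(0.5309) = -16.3707 < 0 → local maximum

Critical points: x = -sqrt(67)/6 - 5/6 ≈ -2.1976 (local minimum); x = -5/6 + sqrt(67)/6 ≈ 0.5309 (local maximum)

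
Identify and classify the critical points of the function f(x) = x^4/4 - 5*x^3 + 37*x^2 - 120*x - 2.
f'(x) = x^3 - 15*x^2 + 74*x - 120

Solve f'(x) = 0:
  Factor: x^3 - 15*x^2 + 74*x - 120 = (x - 6)*(x - 5)*(x - 4) = 0.
  ⇒ x = 4, 5, 6

f''(x) = 3*x^2 - 30*x + 74
Second-derivative test at each critical point:
  f''(4) = 2 > 0 → local minimum
  f''(5) = -1 < 0 → local maximum
  f''(6) = 2 > 0 → local minimum

Critical points: x = 4 (local minimum); x = 5 (local maximum); x = 6 (local minimum)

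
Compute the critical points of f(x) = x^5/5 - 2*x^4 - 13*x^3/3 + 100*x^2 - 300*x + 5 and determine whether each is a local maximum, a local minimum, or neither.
f'(x) = x^4 - 8*x^3 - 13*x^2 + 200*x - 300

Solve f'(x) = 0:
  Factor: x^4 - 8*x^3 - 13*x^2 + 200*x - 300 = (x - 6)*(x - 5)*(x - 2)*(x + 5) = 0.
  ⇒ x = -5, 2, 5, 6

f''(x) = 4*x^3 - 24*x^2 - 26*x + 200
Second-derivative test at each critical point:
  f''(-5) = -770 < 0 → local maximum
  f''(2) = 84 > 0 → local minimum
  f''(5) = -30 < 0 → local maximum
  f''(6) = 44 > 0 → local minimum

Critical points: x = -5 (local maximum); x = 2 (local minimum); x = 5 (local maximum); x = 6 (local minimum)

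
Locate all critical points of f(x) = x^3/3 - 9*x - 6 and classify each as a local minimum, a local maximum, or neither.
f'(x) = x^2 - 9

Solve f'(x) = 0:
  Factor: x^2 - 9 = (x - 3)*(x + 3) = 0.
  ⇒ x = -3, 3

f''(x) = 2*x
Second-derivative test at each critical point:
  f''(-3) = -6 < 0 → local maximum
  f''(3) = 6 > 0 → local minimum

Critical points: x = -3 (local maximum); x = 3 (local minimum)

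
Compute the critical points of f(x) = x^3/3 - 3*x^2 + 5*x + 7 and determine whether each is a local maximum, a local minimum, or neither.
f'(x) = x^2 - 6*x + 5

Solve f'(x) = 0:
  Factor: x^2 - 6*x + 5 = (x - 5)*(x - 1) = 0.
  ⇒ x = 1, 5

f''(x) = 2*x - 6
Second-derivative test at each critical point:
  f''(1) = -4 < 0 → local maximum
  f''(5) = 4 > 0 → local minimum

Critical points: x = 1 (local maximum); x = 5 (local minimum)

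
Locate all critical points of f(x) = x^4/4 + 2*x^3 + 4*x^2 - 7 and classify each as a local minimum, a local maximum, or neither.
f'(x) = x*(x^2 + 6*x + 8)

Solve f'(x) = 0:
  Factor: x^3 + 6*x^2 + 8*x = x*(x + 2)*(x + 4) = 0.
  ⇒ x = -4, -2, 0

f''(x) = 3*x^2 + 12*x + 8
Second-derivative test at each critical point:
  f''(-4) = 8 > 0 → local minimum
  f''(-2) = -4 < 0 → local maximum
  f''(0) = 8 > 0 → local minimum

Critical points: x = -4 (local minimum); x = -2 (local maximum); x = 0 (local minimum)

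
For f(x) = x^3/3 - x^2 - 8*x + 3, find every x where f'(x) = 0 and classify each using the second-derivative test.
f'(x) = x^2 - 2*x - 8

Solve f'(x) = 0:
  Factor: x^2 - 2*x - 8 = (x - 4)*(x + 2) = 0.
  ⇒ x = -2, 4

f''(x) = 2*x - 2
Second-derivative test at each critical point:
  f''(-2) = -6 < 0 → local maximum
  f''(4) = 6 > 0 → local minimum

Critical points: x = -2 (local maximum); x = 4 (local minimum)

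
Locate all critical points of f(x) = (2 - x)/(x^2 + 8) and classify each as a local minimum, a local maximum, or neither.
f'(x) = (-x^2 + 2*x*(x - 2) - 8)/(x^2 + 8)^2

Solve f'(x) = 0:
  f'(x) = (x^2 - 4*x - 8)/(x^2 + 8)^2; the denominator is positive wherever f is defined, so f'(x) = 0 ⇔ x^2 - 4*x - 8 = 0.
  x^2 - 4*x - 8 = 0 has no rational roots; quadratic formula: x = (4 ± √48)/2.
  ⇒ x = 2 - 2*sqrt(3) ≈ -1.4641, 2 + 2*sqrt(3) ≈ 5.4641

f''(x) = 2*(4*x^2*(2 - x) + (3*x - 2)*(x^2 + 8))/(x^2 + 8)^3
Second-derivative test at each critical point:
  f''(-1.4641) = -0.0673 < 0 → local maximum
  f''(5.4641) = 0.0048 > 0 → local minimum

Critical points: x = 2 - 2*sqrt(3) ≈ -1.4641 (local maximum); x = 2 + 2*sqrt(3) ≈ 5.4641 (local minimum)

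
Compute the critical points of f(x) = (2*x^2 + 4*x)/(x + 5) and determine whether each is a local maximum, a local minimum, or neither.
f'(x) = 2*(x^2 + 10*x + 10)/(x^2 + 10*x + 25)

Solve f'(x) = 0:
  f'(x) = 2*(x^2 + 10*x + 10)/(x + 5)^2; the denominator is positive wherever f is defined, so f'(x) = 0 ⇔ 2*x^2 + 20*x + 20 = 0.
  Factor: 2*x^2 + 20*x + 20 = 2*(x^2 + 10*x + 10); x^2 + 10*x + 10 = 0 has no rational roots; quadratic formula: x = (-10 ± √60)/2.
  ⇒ x = -5 - sqrt(15) ≈ -8.8730, -5 + sqrt(15) ≈ -1.1270

f''(x) = 60/(x^3 + 15*x^2 + 75*x + 125)
Second-derivative test at each critical point:
  f''(-8.8730) = -1.0328 < 0 → local maximum
  f''(-1.1270) = 1.0328 > 0 → local minimum

Critical points: x = -5 - sqrt(15) ≈ -8.8730 (local maximum); x = -5 + sqrt(15) ≈ -1.1270 (local minimum)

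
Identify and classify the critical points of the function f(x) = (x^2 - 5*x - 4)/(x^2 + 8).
f'(x) = (5*x^2 + 24*x - 40)/(x^4 + 16*x^2 + 64)

Solve f'(x) = 0:
  f'(x) = (5*x^2 + 24*x - 40)/(x^2 + 8)^2; the denominator is positive wherever f is defined, so f'(x) = 0 ⇔ 5*x^2 + 24*x - 40 = 0.
  5*x^2 + 24*x - 40 = 0 has no rational roots; quadratic formula: x = (-24 ± √1376)/10.
  ⇒ x = -2*sqrt(86)/5 - 12/5 ≈ -6.1094, -12/5 + 2*sqrt(86)/5 ≈ 1.3094

f''(x) = 2*(-5*x^3 - 36*x^2 + 120*x + 96)/(x^6 + 24*x^4 + 192*x^2 + 512)
Second-derivative test at each critical point:
  f''(-6.1094) = -0.0181 < 0 → local maximum
  f''(1.3094) = 0.3931 > 0 → local minimum

Critical points: x = -2*sqrt(86)/5 - 12/5 ≈ -6.1094 (local maximum); x = -12/5 + 2*sqrt(86)/5 ≈ 1.3094 (local minimum)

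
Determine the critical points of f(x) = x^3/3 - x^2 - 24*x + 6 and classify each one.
f'(x) = x^2 - 2*x - 24

Solve f'(x) = 0:
  Factor: x^2 - 2*x - 24 = (x - 6)*(x + 4) = 0.
  ⇒ x = -4, 6

f''(x) = 2*x - 2
Second-derivative test at each critical point:
  f''(-4) = -10 < 0 → local maximum
  f''(6) = 10 > 0 → local minimum

Critical points: x = -4 (local maximum); x = 6 (local minimum)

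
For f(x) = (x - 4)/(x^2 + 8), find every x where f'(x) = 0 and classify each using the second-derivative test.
f'(x) = (x^2 - 2*x*(x - 4) + 8)/(x^2 + 8)^2

Solve f'(x) = 0:
  f'(x) = -(x^2 - 8*x - 8)/(x^2 + 8)^2; the denominator is positive wherever f is defined, so f'(x) = 0 ⇔ -x^2 + 8*x + 8 = 0.
  x^2 - 8*x - 8 = 0 has no rational roots; quadratic formula: x = (8 ± √96)/2.
  ⇒ x = 4 - 2*sqrt(6) ≈ -0.8990, 4 + 2*sqrt(6) ≈ 8.8990

f''(x) = 2*(4*x^2*(x - 4) + (4 - 3*x)*(x^2 + 8))/(x^2 + 8)^3
Second-derivative test at each critical point:
  f''(-0.8990) = 0.1263 > 0 → local minimum
  f''(8.8990) = -0.0013 < 0 → local maximum

Critical points: x = 4 - 2*sqrt(6) ≈ -0.8990 (local minimum); x = 4 + 2*sqrt(6) ≈ 8.8990 (local maximum)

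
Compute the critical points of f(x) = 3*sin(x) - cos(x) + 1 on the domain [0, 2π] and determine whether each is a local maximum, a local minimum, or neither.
f'(x) = sin(x) + 3*cos(x)

Solve f'(x) = 0 on [0, 2π]:
  f'(x) = 0 ⇔ 3*cos(x) = -sin(x) ⇔ tan(x) = -3, i.e. x = arctan(-3) + nπ; keep the solutions lying in [0, 2π].
  ⇒ x = pi - atan(3) ≈ 1.8925, -atan(3) + 2*pi ≈ 5.0341

f''(x) = -3*sin(x) + cos(x)
Second-derivative test at each critical point:
  f''(1.8925) = -3.1623 < 0 → local maximum
  f''(5.0341) = 3.1623 > 0 → local minimum

Critical points: x = pi - atan(3) ≈ 1.8925 (local maximum); x = -atan(3) + 2*pi ≈ 5.0341 (local minimum)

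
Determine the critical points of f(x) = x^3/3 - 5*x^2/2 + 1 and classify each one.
f'(x) = x*(x - 5)

Solve f'(x) = 0:
  Factor: x^2 - 5*x = x*(x - 5) = 0.
  ⇒ x = 0, 5

f''(x) = 2*x - 5
Second-derivative test at each critical point:
  f''(0) = -5 < 0 → local maximum
  f''(5) = 5 > 0 → local minimum

Critical points: x = 0 (local maximum); x = 5 (local minimum)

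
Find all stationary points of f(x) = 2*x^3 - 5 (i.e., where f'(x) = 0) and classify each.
f'(x) = 6*x^2

Solve f'(x) = 0:
  ⇒ x = 0

f''(x) = 12*x
Second-derivative test at each critical point:
  f''(0) = 0, so the second-derivative test is inconclusive; use the first-derivative test: f'(-1/4) = 0.3750, f'(1/4) = 0.3750 — f' is positive on both sides (no sign change) → neither a local maximum nor a local minimum

Critical points: x = 0 (neither)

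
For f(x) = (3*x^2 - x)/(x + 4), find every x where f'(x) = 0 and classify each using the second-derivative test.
f'(x) = (3*x^2 + 24*x - 4)/(x^2 + 8*x + 16)

Solve f'(x) = 0:
  f'(x) = (3*x^2 + 24*x - 4)/(x + 4)^2; the denominator is positive wherever f is defined, so f'(x) = 0 ⇔ 3*x^2 + 24*x - 4 = 0.
  3*x^2 + 24*x - 4 = 0 has no rational roots; quadratic formula: x = (-24 ± √624)/6.
  ⇒ x = -2*sqrt(39)/3 - 4 ≈ -8.1633, -4 + 2*sqrt(39)/3 ≈ 0.1633

f''(x) = 104/(x^3 + 12*x^2 + 48*x + 64)
Second-derivative test at each critical point:
  f''(-8.1633) = -1.4412 < 0 → local maximum
  f''(0.1633) = 1.4412 > 0 → local minimum

Critical points: x = -2*sqrt(39)/3 - 4 ≈ -8.1633 (local maximum); x = -4 + 2*sqrt(39)/3 ≈ 0.1633 (local minimum)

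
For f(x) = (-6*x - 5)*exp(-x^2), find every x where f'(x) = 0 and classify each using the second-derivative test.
f'(x) = 2*(x*(6*x + 5) - 3)*exp(-x^2)

Solve f'(x) = 0:
  f'(x) = (12*x^2 + 10*x - 6)·exp(-x^2) and exp(-x^2) > 0 for every x, so f'(x) = 0 ⇔ 12*x^2 + 10*x - 6 = 0.
  Factor: 12*x^2 + 10*x - 6 = 2*(6*x^2 + 5*x - 3); 6*x^2 + 5*x - 3 = 0 has no rational roots; quadratic formula: x = (-5 ± √97)/12.
  ⇒ x = -sqrt(97)/12 - 5/12 ≈ -1.2374, -5/12 + sqrt(97)/12 ≈ 0.4041

f''(x) = 2*(-12*x^3 - 10*x^2 + 18*x + 5)*exp(-x^2)
Second-derivative test at each critical point:
  f''(-1.2374) = -4.2603 < 0 → local maximum
  f''(0.4041) = 16.7304 > 0 → local minimum

Critical points: x = -sqrt(97)/12 - 5/12 ≈ -1.2374 (local maximum); x = -5/12 + sqrt(97)/12 ≈ 0.4041 (local minimum)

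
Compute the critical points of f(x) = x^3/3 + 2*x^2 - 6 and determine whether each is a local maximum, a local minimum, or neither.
f'(x) = x*(x + 4)

Solve f'(x) = 0:
  Factor: x^2 + 4*x = x*(x + 4) = 0.
  ⇒ x = -4, 0

f''(x) = 2*x + 4
Second-derivative test at each critical point:
  f''(-4) = -4 < 0 → local maximum
  f''(0) = 4 > 0 → local minimum

Critical points: x = -4 (local maximum); x = 0 (local minimum)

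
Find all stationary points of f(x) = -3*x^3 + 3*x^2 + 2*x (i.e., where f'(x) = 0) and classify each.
f'(x) = -9*x^2 + 6*x + 2

Solve f'(x) = 0:
  9*x^2 - 6*x - 2 = 0 has no rational roots; quadratic formula: x = (6 ± √108)/18.
  ⇒ x = 1/3 - sqrt(3)/3 ≈ -0.2440, 1/3 + sqrt(3)/3 ≈ 0.9107

f''(x) = 6 - 18*x
Second-derivative test at each critical point:
  f''(-0.2440) = 10.3923 > 0 → local minimum
  f''(0.9107) = -10.3923 < 0 → local maximum

Critical points: x = 1/3 - sqrt(3)/3 ≈ -0.2440 (local minimum); x = 1/3 + sqrt(3)/3 ≈ 0.9107 (local maximum)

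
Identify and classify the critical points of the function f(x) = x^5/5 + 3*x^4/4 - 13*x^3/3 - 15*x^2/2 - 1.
f'(x) = x*(x^3 + 3*x^2 - 13*x - 15)

Solve f'(x) = 0:
  Factor: x^4 + 3*x^3 - 13*x^2 - 15*x = x*(x - 3)*(x + 1)*(x + 5) = 0.
  ⇒ x = -5, -1, 0, 3

f''(x) = 4*x^3 + 9*x^2 - 26*x - 15
Second-derivative test at each critical point:
  f''(-5) = -160 < 0 → local maximum
  f''(-1) = 16 > 0 → local minimum
  f''(0) = -15 < 0 → local maximum
  f''(3) = 96 > 0 → local minimum

Critical points: x = -5 (local maximum); x = -1 (local minimum); x = 0 (local maximum); x = 3 (local minimum)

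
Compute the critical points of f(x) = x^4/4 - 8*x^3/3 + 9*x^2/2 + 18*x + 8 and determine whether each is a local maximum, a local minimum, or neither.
f'(x) = x^3 - 8*x^2 + 9*x + 18

Solve f'(x) = 0:
  Factor: x^3 - 8*x^2 + 9*x + 18 = (x - 6)*(x - 3)*(x + 1) = 0.
  ⇒ x = -1, 3, 6

f''(x) = 3*x^2 - 16*x + 9
Second-derivative test at each critical point:
  f''(-1) = 28 > 0 → local minimum
  f''(3) = -12 < 0 → local maximum
  f''(6) = 21 > 0 → local minimum

Critical points: x = -1 (local minimum); x = 3 (local maximum); x = 6 (local minimum)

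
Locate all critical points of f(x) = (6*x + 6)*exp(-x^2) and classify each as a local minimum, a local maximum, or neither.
f'(x) = 6*(-2*x*(x + 1) + 1)*exp(-x^2)

Solve f'(x) = 0:
  f'(x) = (-12*x^2 - 12*x + 6)·exp(-x^2) and exp(-x^2) > 0 for every x, so f'(x) = 0 ⇔ -12*x^2 - 12*x + 6 = 0.
  Factor: -12*x^2 - 12*x + 6 = -6*(2*x^2 + 2*x - 1); 2*x^2 + 2*x - 1 = 0 has no rational roots; quadratic formula: x = (-2 ± √12)/4.
  ⇒ x = -sqrt(3)/2 - 1/2 ≈ -1.3660, -1/2 + sqrt(3)/2 ≈ 0.3660

f''(x) = 12*(2*x^2*(x + 1) - 3*x - 1)*exp(-x^2)
Second-derivative test at each critical point:
  f''(-1.3660) = 3.2162 > 0 → local minimum
  f''(0.3660) = -18.1785 < 0 → local maximum

Critical points: x = -sqrt(3)/2 - 1/2 ≈ -1.3660 (local minimum); x = -1/2 + sqrt(3)/2 ≈ 0.3660 (local maximum)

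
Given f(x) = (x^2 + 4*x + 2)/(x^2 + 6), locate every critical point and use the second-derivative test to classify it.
f'(x) = 4*(-x^2 + 2*x + 6)/(x^4 + 12*x^2 + 36)

Solve f'(x) = 0:
  f'(x) = -4*(x^2 - 2*x - 6)/(x^2 + 6)^2; the denominator is positive wherever f is defined, so f'(x) = 0 ⇔ -4*x^2 + 8*x + 24 = 0.
  Factor: -4*x^2 + 8*x + 24 = -4*(x^2 - 2*x - 6); x^2 - 2*x - 6 = 0 has no rational roots; quadratic formula: x = (2 ± √28)/2.
  ⇒ x = 1 - sqrt(7) ≈ -1.6458, 1 + sqrt(7) ≈ 3.6458

f''(x) = 8*(x^3 - 3*x^2 - 18*x + 6)/(x^6 + 18*x^4 + 108*x^2 + 216)
Second-derivative test at each critical point:
  f''(-1.6458) = 0.2791 > 0 → local minimum
  f''(3.6458) = -0.0569 < 0 → local maximum

Critical points: x = 1 - sqrt(7) ≈ -1.6458 (local minimum); x = 1 + sqrt(7) ≈ 3.6458 (local maximum)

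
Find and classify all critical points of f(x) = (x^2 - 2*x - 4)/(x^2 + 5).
f'(x) = 2*(x^2 + 9*x - 5)/(x^4 + 10*x^2 + 25)

Solve f'(x) = 0:
  f'(x) = 2*(x^2 + 9*x - 5)/(x^2 + 5)^2; the denominator is positive wherever f is defined, so f'(x) = 0 ⇔ 2*x^2 + 18*x - 10 = 0.
  Factor: 2*x^2 + 18*x - 10 = 2*(x^2 + 9*x - 5); x^2 + 9*x - 5 = 0 has no rational roots; quadratic formula: x = (-9 ± √101)/2.
  ⇒ x = -sqrt(101)/2 - 9/2 ≈ -9.5249, -9/2 + sqrt(101)/2 ≈ 0.5249

f''(x) = 2*(-2*x^3 - 27*x^2 + 30*x + 45)/(x^6 + 15*x^4 + 75*x^2 + 125)
Second-derivative test at each critical point:
  f''(-9.5249) = -0.0022 < 0 → local maximum
  f''(0.5249) = 0.7222 > 0 → local minimum

Critical points: x = -sqrt(101)/2 - 9/2 ≈ -9.5249 (local maximum); x = -9/2 + sqrt(101)/2 ≈ 0.5249 (local minimum)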